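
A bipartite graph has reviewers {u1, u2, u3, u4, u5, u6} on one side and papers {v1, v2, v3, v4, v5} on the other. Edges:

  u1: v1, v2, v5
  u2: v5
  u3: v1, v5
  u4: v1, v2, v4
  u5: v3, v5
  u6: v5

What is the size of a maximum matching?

Unit-capacity flow: source→left, listed edges, right→sink; max matching = max flow.
Augmenting path u1→v1 (+1); matched 1.
Augmenting path u2→v5 (+1); matched 2.
Augmenting path u4→v2 (+1); matched 3.
Augmenting path u5→v3 (+1); matched 4.
Augmenting path u3→v1→u1→v2→u4→v4 (+1); matched 5.
No augmenting path remains; maximum matching = 5.
König certificate: {u1, u3, u4, u5, v5} is a vertex cover of size 5 (every listed pair touches it), so no matching can be larger.

5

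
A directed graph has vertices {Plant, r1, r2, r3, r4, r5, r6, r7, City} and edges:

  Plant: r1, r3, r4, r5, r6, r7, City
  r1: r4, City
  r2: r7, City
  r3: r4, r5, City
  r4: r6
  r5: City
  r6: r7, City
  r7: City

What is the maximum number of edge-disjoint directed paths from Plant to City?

Assign every edge capacity 1; by Menger, the answer equals the max flow.
Path Plant→City (+1); total 1.
Path Plant→r1→City (+1); total 2.
Path Plant→r3→City (+1); total 3.
Path Plant→r5→City (+1); total 4.
Path Plant→r6→City (+1); total 5.
Path Plant→r7→City (+1); total 6.
No residual Plant→City path; max flow = 6.
Certifying cut of size 6: {Plant→City, Plant→r1, Plant→r3, Plant→r5, r6→City, r7→City}.

6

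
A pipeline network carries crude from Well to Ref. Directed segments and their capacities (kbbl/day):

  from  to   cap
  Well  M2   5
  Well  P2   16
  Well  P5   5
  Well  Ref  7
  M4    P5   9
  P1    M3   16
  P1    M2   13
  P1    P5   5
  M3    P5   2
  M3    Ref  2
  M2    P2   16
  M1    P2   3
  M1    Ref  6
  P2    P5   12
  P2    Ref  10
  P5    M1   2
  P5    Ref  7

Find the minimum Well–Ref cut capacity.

26

Augment Well→Ref: bottleneck 7, flow now 7.
Augment Well→P2→Ref: bottleneck 10, flow now 17.
Augment Well→P5→Ref: bottleneck 5, flow now 22.
Augment Well→P2→P5→Ref: bottleneck 2, flow now 24.
Augment Well→P2→P5→M1→Ref: bottleneck 2, flow now 26.
No augmenting path remains; maximum flow = 26.
By max-flow min-cut, the minimum cut capacity equals the max flow.
In the residual graph, reachable from Well: {Well, M2, P2, P5}.
Min-cut edges: Well→Ref (7), P2→Ref (10), P5→M1 (2), P5→Ref (7); capacity 7 + 10 + 2 + 7 = 26.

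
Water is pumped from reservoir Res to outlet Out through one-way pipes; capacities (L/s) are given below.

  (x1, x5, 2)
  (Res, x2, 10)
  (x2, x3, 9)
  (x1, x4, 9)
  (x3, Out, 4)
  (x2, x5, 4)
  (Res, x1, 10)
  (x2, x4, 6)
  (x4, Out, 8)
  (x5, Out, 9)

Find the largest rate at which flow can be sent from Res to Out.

18

Augment Res→x1→x4→Out: bottleneck 8, flow now 8.
Augment Res→x1→x5→Out: bottleneck 2, flow now 10.
Augment Res→x2→x3→Out: bottleneck 4, flow now 14.
Augment Res→x2→x5→Out: bottleneck 4, flow now 18.
No augmenting path remains; maximum flow = 18.
In the residual graph, reachable from Res: {Res, x1, x2, x3, x4}.
Min-cut edges: x1→x5 (2), x2→x5 (4), x3→Out (4), x4→Out (8); capacity 2 + 4 + 4 + 8 = 18.
This cut is saturated, so no flow can exceed 18.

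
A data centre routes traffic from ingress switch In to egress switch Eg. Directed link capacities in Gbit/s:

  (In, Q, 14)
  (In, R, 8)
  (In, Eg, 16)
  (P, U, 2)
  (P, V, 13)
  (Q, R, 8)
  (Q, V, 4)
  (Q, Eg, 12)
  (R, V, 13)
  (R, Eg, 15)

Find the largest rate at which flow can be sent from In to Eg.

38

Augment In→Eg: bottleneck 16, flow now 16.
Augment In→Q→Eg: bottleneck 12, flow now 28.
Augment In→R→Eg: bottleneck 8, flow now 36.
Augment In→Q→R→Eg: bottleneck 2, flow now 38.
No augmenting path remains; maximum flow = 38.
In the residual graph, reachable from In: {In}.
Min-cut edges: In→Q (14), In→R (8), In→Eg (16); capacity 14 + 8 + 16 = 38.
This cut is saturated, so no flow can exceed 38.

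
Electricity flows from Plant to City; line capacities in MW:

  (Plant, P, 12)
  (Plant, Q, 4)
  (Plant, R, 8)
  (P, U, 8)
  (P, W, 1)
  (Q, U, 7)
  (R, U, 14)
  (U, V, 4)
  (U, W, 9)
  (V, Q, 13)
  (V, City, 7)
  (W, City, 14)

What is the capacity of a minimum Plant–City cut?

Augment Plant→P→W→City: bottleneck 1, flow now 1.
Augment Plant→P→U→V→City: bottleneck 4, flow now 5.
Augment Plant→P→U→W→City: bottleneck 4, flow now 9.
Augment Plant→Q→U→W→City: bottleneck 4, flow now 13.
Augment Plant→R→U→W→City: bottleneck 1, flow now 14.
No augmenting path remains; maximum flow = 14.
By max-flow min-cut, the minimum cut capacity equals the max flow.
In the residual graph, reachable from Plant: {Plant, P, Q, R, U}.
Min-cut edges: P→W (1), U→V (4), U→W (9); capacity 1 + 4 + 9 = 14.

14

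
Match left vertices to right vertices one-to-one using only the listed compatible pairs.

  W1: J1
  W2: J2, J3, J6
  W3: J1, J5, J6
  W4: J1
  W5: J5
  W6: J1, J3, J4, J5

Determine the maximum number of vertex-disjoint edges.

Unit-capacity flow: source→left, listed edges, right→sink; max matching = max flow.
Augmenting path W1→J1 (+1); matched 1.
Augmenting path W2→J2 (+1); matched 2.
Augmenting path W3→J5 (+1); matched 3.
Augmenting path W6→J3 (+1); matched 4.
Augmenting path W5→J5→W3→J6 (+1); matched 5.
No augmenting path remains; maximum matching = 5.
König certificate: {W2, W3, W5, W6, J1} is a vertex cover of size 5 (every listed pair touches it), so no matching can be larger.

5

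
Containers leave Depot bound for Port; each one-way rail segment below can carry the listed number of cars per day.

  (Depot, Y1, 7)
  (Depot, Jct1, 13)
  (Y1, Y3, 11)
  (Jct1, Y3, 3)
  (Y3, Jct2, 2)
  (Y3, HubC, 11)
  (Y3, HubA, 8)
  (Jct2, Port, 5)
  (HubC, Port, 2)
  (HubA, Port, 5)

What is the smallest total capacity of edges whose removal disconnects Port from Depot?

9

Augment Depot→Y1→Y3→Jct2→Port: bottleneck 2, flow now 2.
Augment Depot→Y1→Y3→HubC→Port: bottleneck 2, flow now 4.
Augment Depot→Y1→Y3→HubA→Port: bottleneck 3, flow now 7.
Augment Depot→Jct1→Y3→HubA→Port: bottleneck 2, flow now 9.
No augmenting path remains; maximum flow = 9.
By max-flow min-cut, the minimum cut capacity equals the max flow.
In the residual graph, reachable from Depot: {Depot, Y1, Jct1, Y3, HubC, HubA}.
Min-cut edges: Y3→Jct2 (2), HubC→Port (2), HubA→Port (5); capacity 2 + 2 + 5 = 9.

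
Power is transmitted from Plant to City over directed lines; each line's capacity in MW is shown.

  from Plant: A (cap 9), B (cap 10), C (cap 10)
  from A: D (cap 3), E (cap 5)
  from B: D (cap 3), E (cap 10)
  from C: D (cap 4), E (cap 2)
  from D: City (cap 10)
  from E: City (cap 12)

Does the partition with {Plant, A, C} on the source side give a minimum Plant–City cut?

Given cut capacity: 10 + 3 + 5 + 4 + 2 = 24.
Augment Plant→A→D→City: bottleneck 3, flow now 3.
Augment Plant→A→E→City: bottleneck 5, flow now 8.
Augment Plant→B→D→City: bottleneck 3, flow now 11.
Augment Plant→B→E→City: bottleneck 7, flow now 18.
Augment Plant→C→D→City: bottleneck 4, flow now 22.
No augmenting path remains; maximum flow = 22.
In the residual graph, reachable from Plant: {Plant, A, B, C, E}.
Min-cut edges: A→D (3), B→D (3), C→D (4), E→City (12); capacity 3 + 3 + 4 + 12 = 22.
Cut capacity 24 exceeds the max flow 22, so it is not minimum.

No — its capacity is 24, but the minimum cut has capacity 22.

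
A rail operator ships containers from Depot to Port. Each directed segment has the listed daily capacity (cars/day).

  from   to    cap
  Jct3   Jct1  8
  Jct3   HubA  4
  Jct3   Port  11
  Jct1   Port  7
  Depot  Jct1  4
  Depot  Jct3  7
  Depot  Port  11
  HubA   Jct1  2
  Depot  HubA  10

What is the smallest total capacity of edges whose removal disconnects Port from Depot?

24

Augment Depot→Port: bottleneck 11, flow now 11.
Augment Depot→Jct3→Port: bottleneck 7, flow now 18.
Augment Depot→Jct1→Port: bottleneck 4, flow now 22.
Augment Depot→HubA→Jct1→Port: bottleneck 2, flow now 24.
No augmenting path remains; maximum flow = 24.
By max-flow min-cut, the minimum cut capacity equals the max flow.
In the residual graph, reachable from Depot: {Depot, HubA}.
Min-cut edges: Depot→Jct3 (7), Depot→Jct1 (4), Depot→Port (11), HubA→Jct1 (2); capacity 7 + 4 + 11 + 2 = 24.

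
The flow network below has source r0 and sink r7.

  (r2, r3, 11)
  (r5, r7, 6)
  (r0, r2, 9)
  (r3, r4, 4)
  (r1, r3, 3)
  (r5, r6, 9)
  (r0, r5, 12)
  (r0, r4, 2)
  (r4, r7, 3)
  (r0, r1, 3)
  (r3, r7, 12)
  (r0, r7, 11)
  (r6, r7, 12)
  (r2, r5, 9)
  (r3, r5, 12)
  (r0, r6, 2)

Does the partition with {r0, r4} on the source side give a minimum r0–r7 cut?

No — its capacity is 40, but the minimum cut has capacity 39.

Given cut capacity: 3 + 9 + 12 + 2 + 11 + 3 = 40.
Augment r0→r7: bottleneck 11, flow now 11.
Augment r0→r4→r7: bottleneck 2, flow now 13.
Augment r0→r5→r7: bottleneck 6, flow now 19.
Augment r0→r6→r7: bottleneck 2, flow now 21.
Augment r0→r1→r3→r7: bottleneck 3, flow now 24.
Augment r0→r2→r3→r7: bottleneck 9, flow now 33.
Augment r0→r5→r6→r7: bottleneck 6, flow now 39.
No augmenting path remains; maximum flow = 39.
In the residual graph, reachable from r0: {r0}.
Min-cut edges: r0→r1 (3), r0→r2 (9), r0→r4 (2), r0→r5 (12), r0→r6 (2), r0→r7 (11); capacity 3 + 9 + 2 + 12 + 2 + 11 = 39.
Cut capacity 40 exceeds the max flow 39, so it is not minimum.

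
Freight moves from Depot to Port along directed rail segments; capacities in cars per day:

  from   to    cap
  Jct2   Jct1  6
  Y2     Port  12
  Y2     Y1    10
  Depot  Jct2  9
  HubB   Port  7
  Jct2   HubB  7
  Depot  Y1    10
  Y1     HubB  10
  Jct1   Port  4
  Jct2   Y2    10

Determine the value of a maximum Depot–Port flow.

16

Augment Depot→Jct2→Jct1→Port: bottleneck 4, flow now 4.
Augment Depot→Jct2→HubB→Port: bottleneck 5, flow now 9.
Augment Depot→Y1→HubB→Port: bottleneck 2, flow now 11.
Augment Depot→Y1→HubB→Jct2→Y2→Port: bottleneck 5, flow now 16. (uses reverse residual edge)
No augmenting path remains; maximum flow = 16.
In the residual graph, reachable from Depot: {Depot, Y1, HubB}.
Min-cut edges: Depot→Jct2 (9), HubB→Port (7); capacity 9 + 7 = 16.
This cut is saturated, so no flow can exceed 16.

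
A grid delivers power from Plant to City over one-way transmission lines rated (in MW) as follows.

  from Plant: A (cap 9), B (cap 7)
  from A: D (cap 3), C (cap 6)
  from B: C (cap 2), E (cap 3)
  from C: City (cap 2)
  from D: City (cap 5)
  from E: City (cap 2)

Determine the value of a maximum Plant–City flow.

Augment Plant→A→C→City: bottleneck 2, flow now 2.
Augment Plant→A→D→City: bottleneck 3, flow now 5.
Augment Plant→B→E→City: bottleneck 2, flow now 7.
No augmenting path remains; maximum flow = 7.
In the residual graph, reachable from Plant: {Plant, A, B, C, E}.
Min-cut edges: A→D (3), C→City (2), E→City (2); capacity 3 + 2 + 2 = 7.
This cut is saturated, so no flow can exceed 7.

7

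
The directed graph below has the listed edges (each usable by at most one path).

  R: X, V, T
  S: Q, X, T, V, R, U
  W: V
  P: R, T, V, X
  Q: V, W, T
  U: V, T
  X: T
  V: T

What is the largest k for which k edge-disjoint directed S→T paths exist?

Assign every edge capacity 1; by Menger, the answer equals the max flow.
Path S→T (+1); total 1.
Path S→Q→T (+1); total 2.
Path S→R→T (+1); total 3.
Path S→U→T (+1); total 4.
Path S→V→T (+1); total 5.
Path S→X→T (+1); total 6.
No residual S→T path; max flow = 6.
Certifying cut of size 6: {S→Q, S→R, S→T, S→U, S→V, S→X}.

6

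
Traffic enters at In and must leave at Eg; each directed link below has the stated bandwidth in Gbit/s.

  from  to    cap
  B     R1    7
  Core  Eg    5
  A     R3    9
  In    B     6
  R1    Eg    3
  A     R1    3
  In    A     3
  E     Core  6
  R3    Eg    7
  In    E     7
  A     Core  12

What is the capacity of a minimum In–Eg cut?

11

Augment In→E→Core→Eg: bottleneck 5, flow now 5.
Augment In→B→R1→Eg: bottleneck 3, flow now 8.
Augment In→A→R3→Eg: bottleneck 3, flow now 11.
No augmenting path remains; maximum flow = 11.
By max-flow min-cut, the minimum cut capacity equals the max flow.
In the residual graph, reachable from In: {In, E, B, R1, Core}.
Min-cut edges: In→A (3), R1→Eg (3), Core→Eg (5); capacity 3 + 3 + 5 = 11.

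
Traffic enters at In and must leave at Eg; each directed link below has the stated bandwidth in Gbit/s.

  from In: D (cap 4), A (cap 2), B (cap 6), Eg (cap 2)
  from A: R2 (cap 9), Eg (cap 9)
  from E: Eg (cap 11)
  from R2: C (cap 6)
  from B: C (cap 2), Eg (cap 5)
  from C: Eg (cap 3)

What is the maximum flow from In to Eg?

Augment In→Eg: bottleneck 2, flow now 2.
Augment In→A→Eg: bottleneck 2, flow now 4.
Augment In→B→Eg: bottleneck 5, flow now 9.
Augment In→B→C→Eg: bottleneck 1, flow now 10.
No augmenting path remains; maximum flow = 10.
In the residual graph, reachable from In: {In, D}.
Min-cut edges: In→A (2), In→B (6), In→Eg (2); capacity 2 + 6 + 2 = 10.
This cut is saturated, so no flow can exceed 10.

10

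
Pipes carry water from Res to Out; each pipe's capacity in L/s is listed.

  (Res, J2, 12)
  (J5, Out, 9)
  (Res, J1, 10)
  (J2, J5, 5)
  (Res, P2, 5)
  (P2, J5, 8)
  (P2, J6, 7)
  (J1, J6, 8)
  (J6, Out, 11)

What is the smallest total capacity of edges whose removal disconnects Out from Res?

Augment Res→J1→J6→Out: bottleneck 8, flow now 8.
Augment Res→P2→J6→Out: bottleneck 3, flow now 11.
Augment Res→P2→J5→Out: bottleneck 2, flow now 13.
Augment Res→J2→J5→Out: bottleneck 5, flow now 18.
No augmenting path remains; maximum flow = 18.
By max-flow min-cut, the minimum cut capacity equals the max flow.
In the residual graph, reachable from Res: {Res, J1, J2}.
Min-cut edges: Res→P2 (5), J1→J6 (8), J2→J5 (5); capacity 5 + 8 + 5 = 18.

18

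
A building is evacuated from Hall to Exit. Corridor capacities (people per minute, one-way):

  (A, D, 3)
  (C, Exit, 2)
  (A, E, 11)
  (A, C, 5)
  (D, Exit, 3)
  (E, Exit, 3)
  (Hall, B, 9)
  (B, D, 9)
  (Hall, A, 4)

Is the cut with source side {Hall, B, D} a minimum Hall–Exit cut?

Given cut capacity: 4 + 3 = 7.
Augment Hall→A→C→Exit: bottleneck 2, flow now 2.
Augment Hall→A→D→Exit: bottleneck 2, flow now 4.
Augment Hall→B→D→Exit: bottleneck 1, flow now 5.
Augment Hall→B→D→A→E→Exit: bottleneck 2, flow now 7. (uses reverse residual edge)
No augmenting path remains; maximum flow = 7.
Cut capacity 7 equals the max flow, so it is a minimum cut.

Yes — it is a minimum cut (capacity 7).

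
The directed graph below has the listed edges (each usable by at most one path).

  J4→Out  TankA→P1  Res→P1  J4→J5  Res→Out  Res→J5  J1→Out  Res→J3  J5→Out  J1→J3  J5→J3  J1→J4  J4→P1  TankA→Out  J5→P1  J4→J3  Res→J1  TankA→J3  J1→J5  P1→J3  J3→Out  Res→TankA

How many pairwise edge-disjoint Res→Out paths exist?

Assign every edge capacity 1; by Menger, the answer equals the max flow.
Path Res→Out (+1); total 1.
Path Res→J1→Out (+1); total 2.
Path Res→TankA→Out (+1); total 3.
Path Res→J5→Out (+1); total 4.
Path Res→J3→Out (+1); total 5.
No residual Res→Out path; max flow = 5.
Certifying cut of size 5: {J3→Out, Res→J1, Res→J5, Res→Out, Res→TankA}.

5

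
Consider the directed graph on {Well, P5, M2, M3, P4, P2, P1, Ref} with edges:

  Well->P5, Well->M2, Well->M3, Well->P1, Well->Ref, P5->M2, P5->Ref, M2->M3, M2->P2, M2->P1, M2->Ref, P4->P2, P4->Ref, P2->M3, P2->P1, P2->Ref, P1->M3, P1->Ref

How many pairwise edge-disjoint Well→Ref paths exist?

4

Assign every edge capacity 1; by Menger, the answer equals the max flow.
Path Well→Ref (+1); total 1.
Path Well→P5→Ref (+1); total 2.
Path Well→M2→Ref (+1); total 3.
Path Well→P1→Ref (+1); total 4.
No residual Well→Ref path; max flow = 4.
Certifying cut of size 4: {Well→M2, Well→P1, Well→P5, Well→Ref}.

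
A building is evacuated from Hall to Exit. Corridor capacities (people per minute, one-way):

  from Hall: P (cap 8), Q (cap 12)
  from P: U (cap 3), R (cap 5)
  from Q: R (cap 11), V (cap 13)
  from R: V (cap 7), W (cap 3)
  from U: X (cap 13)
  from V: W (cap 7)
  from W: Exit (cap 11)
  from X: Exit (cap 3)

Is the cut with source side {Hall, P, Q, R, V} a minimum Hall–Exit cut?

Yes — it is a minimum cut (capacity 13).

Given cut capacity: 3 + 3 + 7 = 13.
Augment Hall→P→R→W→Exit: bottleneck 3, flow now 3.
Augment Hall→P→U→X→Exit: bottleneck 3, flow now 6.
Augment Hall→Q→V→W→Exit: bottleneck 7, flow now 13.
No augmenting path remains; maximum flow = 13.
Cut capacity 13 equals the max flow, so it is a minimum cut.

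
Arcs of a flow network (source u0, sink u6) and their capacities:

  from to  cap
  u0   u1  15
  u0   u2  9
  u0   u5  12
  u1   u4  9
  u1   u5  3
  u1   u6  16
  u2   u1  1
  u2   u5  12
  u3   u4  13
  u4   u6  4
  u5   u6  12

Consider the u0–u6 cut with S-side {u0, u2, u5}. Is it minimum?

Given cut capacity: 15 + 1 + 12 = 28.
Augment u0→u1→u6: bottleneck 15, flow now 15.
Augment u0→u5→u6: bottleneck 12, flow now 27.
Augment u0→u2→u1→u6: bottleneck 1, flow now 28.
No augmenting path remains; maximum flow = 28.
Cut capacity 28 equals the max flow, so it is a minimum cut.

Yes — it is a minimum cut (capacity 28).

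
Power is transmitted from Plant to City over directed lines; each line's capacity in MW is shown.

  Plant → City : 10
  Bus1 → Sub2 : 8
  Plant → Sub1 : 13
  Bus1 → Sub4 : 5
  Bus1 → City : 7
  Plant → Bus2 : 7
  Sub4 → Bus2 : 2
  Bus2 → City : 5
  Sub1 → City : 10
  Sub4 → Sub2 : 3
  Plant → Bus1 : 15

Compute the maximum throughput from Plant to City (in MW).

32

Augment Plant→City: bottleneck 10, flow now 10.
Augment Plant→Bus1→City: bottleneck 7, flow now 17.
Augment Plant→Sub1→City: bottleneck 10, flow now 27.
Augment Plant→Bus2→City: bottleneck 5, flow now 32.
No augmenting path remains; maximum flow = 32.
In the residual graph, reachable from Plant: {Plant, Sub4, Bus1, Sub2, Sub1, Bus2}.
Min-cut edges: Plant→City (10), Bus1→City (7), Sub1→City (10), Bus2→City (5); capacity 10 + 7 + 10 + 5 = 32.
This cut is saturated, so no flow can exceed 32.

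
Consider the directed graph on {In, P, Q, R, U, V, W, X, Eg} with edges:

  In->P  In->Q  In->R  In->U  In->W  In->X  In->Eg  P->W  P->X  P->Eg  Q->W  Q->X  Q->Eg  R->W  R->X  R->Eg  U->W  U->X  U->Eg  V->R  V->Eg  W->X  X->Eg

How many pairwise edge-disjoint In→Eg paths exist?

Assign every edge capacity 1; by Menger, the answer equals the max flow.
Path In→Eg (+1); total 1.
Path In→P→Eg (+1); total 2.
Path In→Q→Eg (+1); total 3.
Path In→R→Eg (+1); total 4.
Path In→U→Eg (+1); total 5.
Path In→X→Eg (+1); total 6.
No residual In→Eg path; max flow = 6.
Certifying cut of size 6: {In→Eg, In→P, In→Q, In→R, In→U, X→Eg}.

6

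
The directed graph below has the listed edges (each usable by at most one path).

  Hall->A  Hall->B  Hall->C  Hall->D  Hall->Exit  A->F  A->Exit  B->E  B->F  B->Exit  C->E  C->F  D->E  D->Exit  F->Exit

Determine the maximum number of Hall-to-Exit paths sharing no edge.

5

Assign every edge capacity 1; by Menger, the answer equals the max flow.
Path Hall→Exit (+1); total 1.
Path Hall→A→Exit (+1); total 2.
Path Hall→B→Exit (+1); total 3.
Path Hall→D→Exit (+1); total 4.
Path Hall→C→F→Exit (+1); total 5.
No residual Hall→Exit path; max flow = 5.
Certifying cut of size 5: {Hall→A, Hall→B, Hall→C, Hall→D, Hall→Exit}.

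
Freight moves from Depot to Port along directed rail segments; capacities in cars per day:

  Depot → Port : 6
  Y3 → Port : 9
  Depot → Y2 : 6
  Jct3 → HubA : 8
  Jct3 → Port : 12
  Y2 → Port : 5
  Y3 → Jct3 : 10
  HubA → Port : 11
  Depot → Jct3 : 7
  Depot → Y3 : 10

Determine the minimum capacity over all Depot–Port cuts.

Augment Depot→Port: bottleneck 6, flow now 6.
Augment Depot→Y3→Port: bottleneck 9, flow now 15.
Augment Depot→Jct3→Port: bottleneck 7, flow now 22.
Augment Depot→Y2→Port: bottleneck 5, flow now 27.
Augment Depot→Y3→Jct3→Port: bottleneck 1, flow now 28.
No augmenting path remains; maximum flow = 28.
By max-flow min-cut, the minimum cut capacity equals the max flow.
In the residual graph, reachable from Depot: {Depot, Y2}.
Min-cut edges: Depot→Y3 (10), Depot→Jct3 (7), Depot→Port (6), Y2→Port (5); capacity 10 + 7 + 6 + 5 = 28.

28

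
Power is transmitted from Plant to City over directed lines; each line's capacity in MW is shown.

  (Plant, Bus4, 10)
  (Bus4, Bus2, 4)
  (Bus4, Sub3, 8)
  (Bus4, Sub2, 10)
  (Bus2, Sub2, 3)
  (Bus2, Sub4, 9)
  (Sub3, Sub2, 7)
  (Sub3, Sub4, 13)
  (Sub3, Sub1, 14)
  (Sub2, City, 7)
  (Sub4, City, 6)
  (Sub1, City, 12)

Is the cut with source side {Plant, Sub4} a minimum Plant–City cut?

Given cut capacity: 10 + 6 = 16.
Augment Plant→Bus4→Sub2→City: bottleneck 7, flow now 7.
Augment Plant→Bus4→Bus2→Sub4→City: bottleneck 3, flow now 10.
No augmenting path remains; maximum flow = 10.
In the residual graph, reachable from Plant: {Plant}.
Min-cut edges: Plant→Bus4 (10); capacity 10 = 10.
Cut capacity 16 exceeds the max flow 10, so it is not minimum.

No — its capacity is 16, but the minimum cut has capacity 10.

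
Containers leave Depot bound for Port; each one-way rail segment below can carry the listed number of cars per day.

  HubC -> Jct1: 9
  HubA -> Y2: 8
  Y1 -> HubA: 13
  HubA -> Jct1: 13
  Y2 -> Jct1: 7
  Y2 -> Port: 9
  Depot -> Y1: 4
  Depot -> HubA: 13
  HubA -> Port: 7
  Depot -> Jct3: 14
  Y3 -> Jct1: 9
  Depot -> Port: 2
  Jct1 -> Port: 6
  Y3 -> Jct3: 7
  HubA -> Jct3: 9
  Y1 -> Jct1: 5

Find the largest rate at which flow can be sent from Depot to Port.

Augment Depot→Port: bottleneck 2, flow now 2.
Augment Depot→HubA→Port: bottleneck 7, flow now 9.
Augment Depot→Y1→Jct1→Port: bottleneck 4, flow now 13.
Augment Depot→HubA→Y2→Port: bottleneck 6, flow now 19.
No augmenting path remains; maximum flow = 19.
In the residual graph, reachable from Depot: {Depot, Jct3}.
Min-cut edges: Depot→Y1 (4), Depot→HubA (13), Depot→Port (2); capacity 4 + 13 + 2 = 19.
This cut is saturated, so no flow can exceed 19.

19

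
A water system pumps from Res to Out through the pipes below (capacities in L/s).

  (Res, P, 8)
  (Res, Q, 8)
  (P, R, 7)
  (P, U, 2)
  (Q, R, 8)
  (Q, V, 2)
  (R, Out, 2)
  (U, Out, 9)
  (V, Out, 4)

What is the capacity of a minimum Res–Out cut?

Augment Res→P→R→Out: bottleneck 2, flow now 2.
Augment Res→P→U→Out: bottleneck 2, flow now 4.
Augment Res→Q→V→Out: bottleneck 2, flow now 6.
No augmenting path remains; maximum flow = 6.
By max-flow min-cut, the minimum cut capacity equals the max flow.
In the residual graph, reachable from Res: {Res, P, Q, R}.
Min-cut edges: P→U (2), Q→V (2), R→Out (2); capacity 2 + 2 + 2 = 6.

6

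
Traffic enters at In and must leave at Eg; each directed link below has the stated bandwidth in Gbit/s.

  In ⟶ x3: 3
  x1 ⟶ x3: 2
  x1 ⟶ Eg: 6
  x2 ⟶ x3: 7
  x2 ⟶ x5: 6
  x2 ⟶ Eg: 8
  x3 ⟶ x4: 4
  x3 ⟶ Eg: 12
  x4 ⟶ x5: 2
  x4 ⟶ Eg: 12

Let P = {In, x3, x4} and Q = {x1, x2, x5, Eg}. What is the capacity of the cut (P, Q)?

Edges leaving {In, x3, x4}: x3→Eg (12), x4→x5 (2), x4→Eg (12).
Cut capacity = 12 + 2 + 12 = 26.

26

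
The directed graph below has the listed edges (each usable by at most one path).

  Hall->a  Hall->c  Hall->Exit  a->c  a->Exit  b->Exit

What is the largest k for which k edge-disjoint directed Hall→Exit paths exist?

2

Assign every edge capacity 1; by Menger, the answer equals the max flow.
Path Hall→Exit (+1); total 1.
Path Hall→a→Exit (+1); total 2.
No residual Hall→Exit path; max flow = 2.
Certifying cut of size 2: {Hall→Exit, Hall→a}.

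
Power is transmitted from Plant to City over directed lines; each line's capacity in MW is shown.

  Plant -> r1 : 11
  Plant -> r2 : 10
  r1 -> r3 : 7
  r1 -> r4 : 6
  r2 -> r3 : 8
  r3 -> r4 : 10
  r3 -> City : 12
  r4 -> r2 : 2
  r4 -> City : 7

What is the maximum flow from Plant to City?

Augment Plant→r1→r3→City: bottleneck 7, flow now 7.
Augment Plant→r1→r4→City: bottleneck 4, flow now 11.
Augment Plant→r2→r3→City: bottleneck 5, flow now 16.
Augment Plant→r2→r3→r4→City: bottleneck 3, flow now 19.
No augmenting path remains; maximum flow = 19.
In the residual graph, reachable from Plant: {Plant, r2}.
Min-cut edges: Plant→r1 (11), r2→r3 (8); capacity 11 + 8 = 19.
This cut is saturated, so no flow can exceed 19.

19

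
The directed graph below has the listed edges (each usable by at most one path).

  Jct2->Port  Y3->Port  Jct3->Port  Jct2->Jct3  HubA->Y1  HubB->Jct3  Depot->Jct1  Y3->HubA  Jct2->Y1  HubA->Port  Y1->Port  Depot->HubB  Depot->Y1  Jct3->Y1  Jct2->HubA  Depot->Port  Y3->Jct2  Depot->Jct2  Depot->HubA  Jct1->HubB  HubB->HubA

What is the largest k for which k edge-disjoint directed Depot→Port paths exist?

Assign every edge capacity 1; by Menger, the answer equals the max flow.
Path Depot→Port (+1); total 1.
Path Depot→Jct2→Port (+1); total 2.
Path Depot→HubA→Port (+1); total 3.
Path Depot→Y1→Port (+1); total 4.
Path Depot→HubB→Jct3→Port (+1); total 5.
No residual Depot→Port path; max flow = 5.
Certifying cut of size 5: {Depot→Jct2, Depot→Port, HubA→Port, HubB→Jct3, Y1→Port}.

5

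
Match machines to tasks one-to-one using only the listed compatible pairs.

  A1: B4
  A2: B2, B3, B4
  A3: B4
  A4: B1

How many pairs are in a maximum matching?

3

Unit-capacity flow: source→left, listed edges, right→sink; max matching = max flow.
Augmenting path A1→B4 (+1); matched 1.
Augmenting path A2→B2 (+1); matched 2.
Augmenting path A4→B1 (+1); matched 3.
No augmenting path remains; maximum matching = 3.
König certificate: {A2, A4, B4} is a vertex cover of size 3 (every listed pair touches it), so no matching can be larger.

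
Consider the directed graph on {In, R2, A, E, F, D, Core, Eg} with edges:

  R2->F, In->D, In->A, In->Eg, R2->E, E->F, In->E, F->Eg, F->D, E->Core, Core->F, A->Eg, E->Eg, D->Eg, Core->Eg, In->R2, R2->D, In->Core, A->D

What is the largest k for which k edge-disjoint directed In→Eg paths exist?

6

Assign every edge capacity 1; by Menger, the answer equals the max flow.
Path In→Eg (+1); total 1.
Path In→A→Eg (+1); total 2.
Path In→E→Eg (+1); total 3.
Path In→D→Eg (+1); total 4.
Path In→Core→Eg (+1); total 5.
Path In→R2→F→Eg (+1); total 6.
No residual In→Eg path; max flow = 6.
Certifying cut of size 6: {In→A, In→Core, In→D, In→E, In→Eg, In→R2}.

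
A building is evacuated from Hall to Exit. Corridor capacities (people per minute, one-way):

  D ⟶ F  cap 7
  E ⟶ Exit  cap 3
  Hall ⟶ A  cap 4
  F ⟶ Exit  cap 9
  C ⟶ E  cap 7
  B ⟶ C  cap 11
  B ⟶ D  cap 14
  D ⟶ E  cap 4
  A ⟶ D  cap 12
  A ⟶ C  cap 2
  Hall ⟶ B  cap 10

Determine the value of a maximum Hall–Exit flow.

10

Augment Hall→A→C→E→Exit: bottleneck 2, flow now 2.
Augment Hall→A→D→E→Exit: bottleneck 1, flow now 3.
Augment Hall→A→D→F→Exit: bottleneck 1, flow now 4.
Augment Hall→B→D→F→Exit: bottleneck 6, flow now 10.
No augmenting path remains; maximum flow = 10.
In the residual graph, reachable from Hall: {Hall, A, B, C, D, E}.
Min-cut edges: D→F (7), E→Exit (3); capacity 7 + 3 = 10.
This cut is saturated, so no flow can exceed 10.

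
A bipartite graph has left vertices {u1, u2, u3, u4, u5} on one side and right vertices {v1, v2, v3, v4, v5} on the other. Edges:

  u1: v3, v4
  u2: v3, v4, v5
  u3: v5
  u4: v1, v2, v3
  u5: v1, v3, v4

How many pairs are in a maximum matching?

5

Unit-capacity flow: source→left, listed edges, right→sink; max matching = max flow.
Augmenting path u1→v3 (+1); matched 1.
Augmenting path u2→v4 (+1); matched 2.
Augmenting path u3→v5 (+1); matched 3.
Augmenting path u4→v1 (+1); matched 4.
Augmenting path u5→v1→u4→v2 (+1); matched 5.
No augmenting path remains; maximum matching = 5.
König certificate: {u1, u2, u3, u4, u5} is a vertex cover of size 5 (every listed pair touches it), so no matching can be larger.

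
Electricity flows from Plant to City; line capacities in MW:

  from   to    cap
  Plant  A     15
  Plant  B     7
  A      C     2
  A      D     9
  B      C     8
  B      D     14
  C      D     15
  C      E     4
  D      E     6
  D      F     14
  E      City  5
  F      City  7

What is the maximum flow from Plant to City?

Augment Plant→A→C→E→City: bottleneck 2, flow now 2.
Augment Plant→A→D→E→City: bottleneck 3, flow now 5.
Augment Plant→A→D→F→City: bottleneck 6, flow now 11.
Augment Plant→B→D→F→City: bottleneck 1, flow now 12.
No augmenting path remains; maximum flow = 12.
In the residual graph, reachable from Plant: {Plant, A, B, C, D, E, F}.
Min-cut edges: E→City (5), F→City (7); capacity 5 + 7 = 12.
This cut is saturated, so no flow can exceed 12.

12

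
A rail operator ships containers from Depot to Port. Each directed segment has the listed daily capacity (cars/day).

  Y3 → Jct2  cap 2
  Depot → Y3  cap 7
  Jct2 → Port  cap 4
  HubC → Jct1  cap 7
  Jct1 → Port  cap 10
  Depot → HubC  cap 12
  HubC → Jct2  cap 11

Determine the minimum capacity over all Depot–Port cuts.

11

Augment Depot→Y3→Jct2→Port: bottleneck 2, flow now 2.
Augment Depot→HubC→Jct2→Port: bottleneck 2, flow now 4.
Augment Depot→HubC→Jct1→Port: bottleneck 7, flow now 11.
No augmenting path remains; maximum flow = 11.
By max-flow min-cut, the minimum cut capacity equals the max flow.
In the residual graph, reachable from Depot: {Depot, Y3, HubC, Jct2}.
Min-cut edges: HubC→Jct1 (7), Jct2→Port (4); capacity 7 + 4 = 11.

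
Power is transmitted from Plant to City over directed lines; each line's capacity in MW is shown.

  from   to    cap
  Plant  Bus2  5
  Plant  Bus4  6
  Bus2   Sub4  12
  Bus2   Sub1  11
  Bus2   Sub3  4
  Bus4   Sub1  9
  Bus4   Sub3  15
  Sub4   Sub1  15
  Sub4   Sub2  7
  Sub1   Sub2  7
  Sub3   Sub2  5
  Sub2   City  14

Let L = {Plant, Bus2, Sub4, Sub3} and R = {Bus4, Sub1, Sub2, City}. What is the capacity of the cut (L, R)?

44

Edges leaving {Plant, Bus2, Sub4, Sub3}: Plant→Bus4 (6), Bus2→Sub1 (11), Sub4→Sub1 (15), Sub4→Sub2 (7), Sub3→Sub2 (5).
Cut capacity = 6 + 11 + 15 + 7 + 5 = 44.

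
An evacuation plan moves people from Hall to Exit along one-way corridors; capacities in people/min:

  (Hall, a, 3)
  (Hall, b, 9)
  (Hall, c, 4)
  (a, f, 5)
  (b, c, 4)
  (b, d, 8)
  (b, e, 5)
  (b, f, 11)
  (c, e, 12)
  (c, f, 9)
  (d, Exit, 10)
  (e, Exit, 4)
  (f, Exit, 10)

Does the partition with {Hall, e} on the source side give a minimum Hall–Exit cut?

Given cut capacity: 3 + 9 + 4 + 4 = 20.
Augment Hall→a→f→Exit: bottleneck 3, flow now 3.
Augment Hall→b→d→Exit: bottleneck 8, flow now 11.
Augment Hall→b→e→Exit: bottleneck 1, flow now 12.
Augment Hall→c→e→Exit: bottleneck 3, flow now 15.
Augment Hall→c→f→Exit: bottleneck 1, flow now 16.
No augmenting path remains; maximum flow = 16.
In the residual graph, reachable from Hall: {Hall}.
Min-cut edges: Hall→a (3), Hall→b (9), Hall→c (4); capacity 3 + 9 + 4 = 16.
Cut capacity 20 exceeds the max flow 16, so it is not minimum.

No — its capacity is 20, but the minimum cut has capacity 16.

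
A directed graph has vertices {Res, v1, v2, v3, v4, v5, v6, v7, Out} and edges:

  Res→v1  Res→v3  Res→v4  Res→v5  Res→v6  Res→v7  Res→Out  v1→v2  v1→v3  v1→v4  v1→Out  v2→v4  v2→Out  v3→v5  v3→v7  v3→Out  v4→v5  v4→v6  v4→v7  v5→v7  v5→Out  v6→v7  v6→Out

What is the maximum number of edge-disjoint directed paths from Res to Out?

5

Assign every edge capacity 1; by Menger, the answer equals the max flow.
Path Res→Out (+1); total 1.
Path Res→v1→Out (+1); total 2.
Path Res→v3→Out (+1); total 3.
Path Res→v5→Out (+1); total 4.
Path Res→v6→Out (+1); total 5.
No residual Res→Out path; max flow = 5.
Certifying cut of size 5: {Res→Out, Res→v1, Res→v3, v5→Out, v6→Out}.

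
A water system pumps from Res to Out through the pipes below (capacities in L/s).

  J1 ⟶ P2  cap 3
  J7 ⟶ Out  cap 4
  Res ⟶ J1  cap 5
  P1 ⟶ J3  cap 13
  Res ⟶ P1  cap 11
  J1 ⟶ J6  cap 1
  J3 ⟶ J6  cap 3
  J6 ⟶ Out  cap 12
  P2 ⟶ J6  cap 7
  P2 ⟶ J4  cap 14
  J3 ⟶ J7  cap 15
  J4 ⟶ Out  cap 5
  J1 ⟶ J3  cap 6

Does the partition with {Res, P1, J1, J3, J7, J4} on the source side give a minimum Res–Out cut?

No — its capacity is 16, but the minimum cut has capacity 11.

Given cut capacity: 3 + 1 + 3 + 4 + 5 = 16.
Augment Res→J1→J6→Out: bottleneck 1, flow now 1.
Augment Res→P1→J3→J7→Out: bottleneck 4, flow now 5.
Augment Res→P1→J3→J6→Out: bottleneck 3, flow now 8.
Augment Res→J1→P2→J6→Out: bottleneck 3, flow now 11.
No augmenting path remains; maximum flow = 11.
In the residual graph, reachable from Res: {Res, P1, J1, J3, J7}.
Min-cut edges: J1→P2 (3), J1→J6 (1), J3→J6 (3), J7→Out (4); capacity 3 + 1 + 3 + 4 = 11.
Cut capacity 16 exceeds the max flow 11, so it is not minimum.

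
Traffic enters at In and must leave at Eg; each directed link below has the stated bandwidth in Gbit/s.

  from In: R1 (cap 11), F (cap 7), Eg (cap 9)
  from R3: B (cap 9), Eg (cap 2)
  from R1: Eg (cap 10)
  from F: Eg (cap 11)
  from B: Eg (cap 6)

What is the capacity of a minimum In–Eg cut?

26

Augment In→Eg: bottleneck 9, flow now 9.
Augment In→R1→Eg: bottleneck 10, flow now 19.
Augment In→F→Eg: bottleneck 7, flow now 26.
No augmenting path remains; maximum flow = 26.
By max-flow min-cut, the minimum cut capacity equals the max flow.
In the residual graph, reachable from In: {In, R1}.
Min-cut edges: In→F (7), In→Eg (9), R1→Eg (10); capacity 7 + 9 + 10 = 26.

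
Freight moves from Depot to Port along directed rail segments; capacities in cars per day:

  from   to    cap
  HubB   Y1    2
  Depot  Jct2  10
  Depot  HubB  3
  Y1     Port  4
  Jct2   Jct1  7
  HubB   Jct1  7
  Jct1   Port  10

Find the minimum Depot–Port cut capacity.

10

Augment Depot→HubB→Y1→Port: bottleneck 2, flow now 2.
Augment Depot→HubB→Jct1→Port: bottleneck 1, flow now 3.
Augment Depot→Jct2→Jct1→Port: bottleneck 7, flow now 10.
No augmenting path remains; maximum flow = 10.
By max-flow min-cut, the minimum cut capacity equals the max flow.
In the residual graph, reachable from Depot: {Depot, Jct2}.
Min-cut edges: Depot→HubB (3), Jct2→Jct1 (7); capacity 3 + 7 = 10.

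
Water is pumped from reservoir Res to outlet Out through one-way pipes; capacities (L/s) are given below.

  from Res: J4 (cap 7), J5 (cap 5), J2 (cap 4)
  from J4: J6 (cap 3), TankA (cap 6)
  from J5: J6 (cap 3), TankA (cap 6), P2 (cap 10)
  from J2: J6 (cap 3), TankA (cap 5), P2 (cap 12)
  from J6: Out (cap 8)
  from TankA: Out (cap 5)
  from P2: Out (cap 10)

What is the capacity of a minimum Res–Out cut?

16

Augment Res→J4→J6→Out: bottleneck 3, flow now 3.
Augment Res→J4→TankA→Out: bottleneck 4, flow now 7.
Augment Res→J5→J6→Out: bottleneck 3, flow now 10.
Augment Res→J5→TankA→Out: bottleneck 1, flow now 11.
Augment Res→J5→P2→Out: bottleneck 1, flow now 12.
Augment Res→J2→J6→Out: bottleneck 2, flow now 14.
Augment Res→J2→P2→Out: bottleneck 2, flow now 16.
No augmenting path remains; maximum flow = 16.
By max-flow min-cut, the minimum cut capacity equals the max flow.
In the residual graph, reachable from Res: {Res}.
Min-cut edges: Res→J4 (7), Res→J5 (5), Res→J2 (4); capacity 7 + 5 + 4 = 16.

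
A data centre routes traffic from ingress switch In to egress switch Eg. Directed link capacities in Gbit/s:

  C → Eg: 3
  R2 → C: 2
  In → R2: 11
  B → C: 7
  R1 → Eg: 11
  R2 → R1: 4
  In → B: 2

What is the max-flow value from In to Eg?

7

Augment In→B→C→Eg: bottleneck 2, flow now 2.
Augment In→R2→R1→Eg: bottleneck 4, flow now 6.
Augment In→R2→C→Eg: bottleneck 1, flow now 7.
No augmenting path remains; maximum flow = 7.
In the residual graph, reachable from In: {In, B, R2, C}.
Min-cut edges: R2→R1 (4), C→Eg (3); capacity 4 + 3 = 7.
This cut is saturated, so no flow can exceed 7.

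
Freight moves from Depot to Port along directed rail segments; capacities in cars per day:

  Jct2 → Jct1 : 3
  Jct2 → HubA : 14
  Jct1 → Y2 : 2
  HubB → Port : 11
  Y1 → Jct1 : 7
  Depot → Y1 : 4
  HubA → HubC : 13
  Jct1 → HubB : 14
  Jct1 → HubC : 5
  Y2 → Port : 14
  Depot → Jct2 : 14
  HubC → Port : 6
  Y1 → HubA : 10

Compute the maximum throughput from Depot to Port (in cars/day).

13

Augment Depot→Y1→HubA→HubC→Port: bottleneck 4, flow now 4.
Augment Depot→Jct2→HubA→HubC→Port: bottleneck 2, flow now 6.
Augment Depot→Jct2→Jct1→HubB→Port: bottleneck 3, flow now 9.
Augment Depot→Jct2→HubA→Y1→Jct1→HubB→Port: bottleneck 4, flow now 13. (uses reverse residual edge)
No augmenting path remains; maximum flow = 13.
In the residual graph, reachable from Depot: {Depot, Jct2, HubA, HubC}.
Min-cut edges: Depot→Y1 (4), Jct2→Jct1 (3), HubC→Port (6); capacity 4 + 3 + 6 = 13.
This cut is saturated, so no flow can exceed 13.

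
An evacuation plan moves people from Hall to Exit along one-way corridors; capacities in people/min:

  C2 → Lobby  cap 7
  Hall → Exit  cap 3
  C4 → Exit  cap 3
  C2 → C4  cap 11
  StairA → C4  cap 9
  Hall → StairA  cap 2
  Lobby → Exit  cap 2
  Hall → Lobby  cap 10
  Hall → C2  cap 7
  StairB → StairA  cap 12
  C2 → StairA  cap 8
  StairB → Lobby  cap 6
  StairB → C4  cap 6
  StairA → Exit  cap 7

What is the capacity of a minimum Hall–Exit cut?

Augment Hall→Exit: bottleneck 3, flow now 3.
Augment Hall→StairA→Exit: bottleneck 2, flow now 5.
Augment Hall→Lobby→Exit: bottleneck 2, flow now 7.
Augment Hall→C2→StairA→Exit: bottleneck 5, flow now 12.
Augment Hall→C2→C4→Exit: bottleneck 2, flow now 14.
No augmenting path remains; maximum flow = 14.
By max-flow min-cut, the minimum cut capacity equals the max flow.
In the residual graph, reachable from Hall: {Hall, Lobby}.
Min-cut edges: Hall→C2 (7), Hall→StairA (2), Hall→Exit (3), Lobby→Exit (2); capacity 7 + 2 + 3 + 2 = 14.

14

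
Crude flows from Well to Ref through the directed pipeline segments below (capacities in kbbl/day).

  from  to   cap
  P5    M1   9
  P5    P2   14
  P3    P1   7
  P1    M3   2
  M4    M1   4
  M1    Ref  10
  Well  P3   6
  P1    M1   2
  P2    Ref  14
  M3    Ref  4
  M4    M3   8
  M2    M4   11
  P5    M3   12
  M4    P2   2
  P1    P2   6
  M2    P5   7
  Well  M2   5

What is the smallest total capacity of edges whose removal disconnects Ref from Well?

Augment Well→P3→P1→M3→Ref: bottleneck 2, flow now 2.
Augment Well→P3→P1→M1→Ref: bottleneck 2, flow now 4.
Augment Well→P3→P1→P2→Ref: bottleneck 2, flow now 6.
Augment Well→M2→M4→M3→Ref: bottleneck 2, flow now 8.
Augment Well→M2→M4→M1→Ref: bottleneck 3, flow now 11.
No augmenting path remains; maximum flow = 11.
By max-flow min-cut, the minimum cut capacity equals the max flow.
In the residual graph, reachable from Well: {Well}.
Min-cut edges: Well→P3 (6), Well→M2 (5); capacity 6 + 5 = 11.

11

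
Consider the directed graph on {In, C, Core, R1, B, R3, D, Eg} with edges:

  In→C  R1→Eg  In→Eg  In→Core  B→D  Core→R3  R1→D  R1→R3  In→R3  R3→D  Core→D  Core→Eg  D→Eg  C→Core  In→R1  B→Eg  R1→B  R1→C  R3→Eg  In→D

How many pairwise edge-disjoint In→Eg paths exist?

Assign every edge capacity 1; by Menger, the answer equals the max flow.
Path In→Eg (+1); total 1.
Path In→Core→Eg (+1); total 2.
Path In→R1→Eg (+1); total 3.
Path In→R3→Eg (+1); total 4.
Path In→D→Eg (+1); total 5.
No residual In→Eg path; max flow = 5.
Certifying cut of size 5: {Core→Eg, D→Eg, In→Eg, In→R1, R3→Eg}.

5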